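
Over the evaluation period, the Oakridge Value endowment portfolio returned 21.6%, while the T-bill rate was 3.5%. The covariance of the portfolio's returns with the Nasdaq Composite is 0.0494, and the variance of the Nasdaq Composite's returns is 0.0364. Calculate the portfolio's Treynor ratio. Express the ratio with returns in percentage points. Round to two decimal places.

13.34

β = Cov / Var = 0.0494 / 0.0364 = 1.3571
Treynor = (Rp − Rf) / β = (21.6% − 3.5%) / 1.3571 = 18.10 / 1.3571 = 13.3373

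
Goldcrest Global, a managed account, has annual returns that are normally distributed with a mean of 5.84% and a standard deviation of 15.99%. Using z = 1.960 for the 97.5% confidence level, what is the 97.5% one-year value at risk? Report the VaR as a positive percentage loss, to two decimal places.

25.50

VaR (as % loss) = −(μ − z·σ) = −(5.84% − 1.960 × 15.99%) = −(-25.5004%) = 25.5004%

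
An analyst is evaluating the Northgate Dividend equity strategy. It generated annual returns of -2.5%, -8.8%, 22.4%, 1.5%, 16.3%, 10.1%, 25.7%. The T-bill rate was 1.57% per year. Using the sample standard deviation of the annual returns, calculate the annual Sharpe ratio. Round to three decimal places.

0.589

Mean return μ = 64.70 / 7 = 9.2429%
Σ(r − μ)² = (-2.5 − 9.2429)² + (-8.8 − 9.2429)² + (22.4 − 9.2429)² + … = 1017.8771
sample σ = √(1017.8771 / 6) = √169.6462 = 13.0248%
Sharpe = (μ − rf) / σ = (9.2429 − 1.57) / 13.0248 = 7.6729 / 13.0248 = 0.5891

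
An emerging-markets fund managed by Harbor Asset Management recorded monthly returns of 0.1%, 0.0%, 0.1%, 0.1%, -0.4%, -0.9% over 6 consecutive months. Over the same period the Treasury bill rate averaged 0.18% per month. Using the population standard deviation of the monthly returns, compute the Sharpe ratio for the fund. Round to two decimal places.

r̄ = (0.1 + 0 + 0.1 + 0.1 − 0.4 − 0.9) / 6 = -0.1667%
Population σ = √[Σ(r − r̄)² / 6] = √[0.8333 / 6] = √0.1389 = 0.3727%
Sharpe = (r̄ − rf) / σ = (-0.1667 − 0.18) / 0.3727 = -0.3467 / 0.3727 = -0.9302

-0.93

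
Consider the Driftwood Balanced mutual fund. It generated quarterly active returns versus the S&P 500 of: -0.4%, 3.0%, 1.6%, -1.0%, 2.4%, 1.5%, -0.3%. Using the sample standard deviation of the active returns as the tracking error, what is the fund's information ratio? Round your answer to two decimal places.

Mean return r̄ = 6.80 / 7 = 0.9714%
Sample σ = √[Σ(r − r̄)² / 6] = √[14.2143 / 6] = √2.3691 = 1.5392%
IR = r̄ / tracking error = 0.9714 / 1.5392 = 0.6311

0.63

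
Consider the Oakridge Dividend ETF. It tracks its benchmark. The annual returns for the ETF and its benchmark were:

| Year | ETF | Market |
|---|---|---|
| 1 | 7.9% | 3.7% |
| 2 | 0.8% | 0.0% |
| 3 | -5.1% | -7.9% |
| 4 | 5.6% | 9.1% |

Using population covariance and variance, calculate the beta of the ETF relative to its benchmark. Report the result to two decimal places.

0.71

r̄p = 2.3000%,  r̄m = 1.2250%
Cov = Σ(rp − r̄p)(rm − r̄m) / 4 = 27.3025
Var(rm) = Σ(rm − r̄m)² / 4 = 38.2269
β = Cov / Var = 27.3025 / 38.2269 = 0.7142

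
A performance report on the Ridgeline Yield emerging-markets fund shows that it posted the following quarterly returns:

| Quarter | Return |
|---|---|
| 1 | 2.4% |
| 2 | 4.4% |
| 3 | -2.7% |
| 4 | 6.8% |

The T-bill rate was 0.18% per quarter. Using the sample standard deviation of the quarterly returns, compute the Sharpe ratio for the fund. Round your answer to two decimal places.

0.63

r̄ = (2.4 + 4.4 − 2.7 + 6.8) / 4 = 10.90 / 4 = 2.7250%
Σ(r − r̄)² = 48.9475; sample σ = √(48.9475/3) = 4.0393%
Sharpe = (r̄ − rf) / σ = (2.7250 − 0.18) / 4.0393 = 2.5450 / 4.0393 = 0.6301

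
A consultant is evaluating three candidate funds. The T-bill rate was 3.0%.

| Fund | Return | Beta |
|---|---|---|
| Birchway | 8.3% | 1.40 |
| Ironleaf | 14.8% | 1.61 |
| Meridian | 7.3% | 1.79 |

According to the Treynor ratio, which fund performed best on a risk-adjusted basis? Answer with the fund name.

Birchway: Treynor = (8.3% − 3.0%) / 1.40 = 3.786
Ironleaf: Treynor = (14.8% − 3.0%) / 1.61 = 7.329
Meridian: Treynor = (7.3% − 3.0%) / 1.79 = 2.402
Highest: Ironleaf (7.329).

Ironleaf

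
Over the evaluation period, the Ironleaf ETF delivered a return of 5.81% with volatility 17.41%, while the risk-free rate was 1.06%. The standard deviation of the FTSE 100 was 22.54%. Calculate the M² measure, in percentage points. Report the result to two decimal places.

7.21

Sharpe = (Rp − Rf) / σp = (5.81% − 1.06%) / 17.41% = 0.2728
M² = Rf + Sharpe × σm = 1.06% + 0.2728 × 22.54% = 7.2089%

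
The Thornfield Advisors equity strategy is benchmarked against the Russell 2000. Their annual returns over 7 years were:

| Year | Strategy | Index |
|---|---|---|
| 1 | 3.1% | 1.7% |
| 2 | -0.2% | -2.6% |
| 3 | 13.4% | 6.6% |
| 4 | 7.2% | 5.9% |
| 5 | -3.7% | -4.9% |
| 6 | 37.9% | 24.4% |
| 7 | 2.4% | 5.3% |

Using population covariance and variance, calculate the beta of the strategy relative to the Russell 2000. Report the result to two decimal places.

1.43

r̄p = 8.5857%,  r̄m = 5.2000%
Cov = Σ(rp − r̄p)(rm − r̄m) / 7 = 111.4000
Var(rm) = Σ(rm − r̄m)² / 7 = 78.0286
β = Cov / Var = 111.4000 / 78.0286 = 1.4277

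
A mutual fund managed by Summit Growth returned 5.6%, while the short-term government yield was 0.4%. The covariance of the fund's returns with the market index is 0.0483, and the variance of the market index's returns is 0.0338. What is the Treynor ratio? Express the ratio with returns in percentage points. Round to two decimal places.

3.64

β = Cov / Var = 0.0483 / 0.0338 = 1.4290
Treynor = (Rp − Rf) / β = (5.6% − 0.4%) / 1.4290 = 5.20 / 1.4290 = 3.6389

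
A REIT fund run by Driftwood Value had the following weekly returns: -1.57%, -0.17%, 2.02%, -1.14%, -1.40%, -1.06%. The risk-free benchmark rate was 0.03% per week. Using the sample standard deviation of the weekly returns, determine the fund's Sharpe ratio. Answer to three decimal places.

-0.432

r̄ = (-1.57 − 0.17 + 2.02 − 1.14 − 1.4 − 1.06) / 6 = -0.5533%
Sample σ = √[Σ(r − r̄)² / 5] = √[9.1203 / 5] = √1.8241 = 1.3506%
Sharpe = (r̄ − rf) / σ = (-0.5533 − 0.03) / 1.3506 = -0.5833 / 1.3506 = -0.4319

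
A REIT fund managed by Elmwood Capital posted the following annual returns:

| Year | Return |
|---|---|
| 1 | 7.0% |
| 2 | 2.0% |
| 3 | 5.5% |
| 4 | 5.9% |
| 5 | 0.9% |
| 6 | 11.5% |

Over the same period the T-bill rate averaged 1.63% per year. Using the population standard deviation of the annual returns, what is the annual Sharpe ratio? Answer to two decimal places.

Mean return μ = 32.80 / 6 = 5.4667%
Population σ = √[Σ(r − μ)² / 6] = √[71.8133 / 6] = √11.9689 = 3.4596%
Sharpe = (μ − rf) / σ = (5.4667 − 1.63) / 3.4596 = 3.8367 / 3.4596 = 1.1090

1.11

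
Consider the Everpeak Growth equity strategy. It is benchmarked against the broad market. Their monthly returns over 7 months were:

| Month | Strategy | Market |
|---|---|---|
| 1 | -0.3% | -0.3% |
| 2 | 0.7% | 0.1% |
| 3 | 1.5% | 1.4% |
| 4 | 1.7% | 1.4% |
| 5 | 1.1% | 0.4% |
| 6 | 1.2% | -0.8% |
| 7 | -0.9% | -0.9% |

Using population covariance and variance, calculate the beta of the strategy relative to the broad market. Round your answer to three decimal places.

r̄p = 0.7143%,  r̄m = 0.1857%
Cov = Σ(rp − r̄p)(rm − r̄m) / 7 = 0.5716
Var(rm) = Σ(rm − r̄m)² / 7 = 0.7698
β = Cov / Var = 0.5716 / 0.7698 = 0.7425

0.743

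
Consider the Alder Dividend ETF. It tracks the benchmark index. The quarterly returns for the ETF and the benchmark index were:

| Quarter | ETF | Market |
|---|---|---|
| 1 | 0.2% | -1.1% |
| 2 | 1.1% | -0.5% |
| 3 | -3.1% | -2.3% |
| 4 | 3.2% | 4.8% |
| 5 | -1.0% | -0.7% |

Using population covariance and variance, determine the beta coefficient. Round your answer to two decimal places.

r̄p = 0.0800%,  r̄m = 0.0400%
Cov = Σ(rp − r̄p)(rm − r̄m) / 5 = 4.4808
Var(rm) = Σ(rm − r̄m)² / 5 = 6.0544
β = Cov / Var = 4.4808 / 6.0544 = 0.7401

0.74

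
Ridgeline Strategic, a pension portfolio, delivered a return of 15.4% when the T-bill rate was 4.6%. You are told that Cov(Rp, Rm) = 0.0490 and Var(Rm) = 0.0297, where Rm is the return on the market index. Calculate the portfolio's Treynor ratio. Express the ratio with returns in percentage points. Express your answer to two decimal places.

β = Cov / Var = 0.0490 / 0.0297 = 1.6498
Treynor = (Rp − Rf) / β = (15.4% − 4.6%) / 1.6498 = 10.80 / 1.6498 = 6.5462

6.55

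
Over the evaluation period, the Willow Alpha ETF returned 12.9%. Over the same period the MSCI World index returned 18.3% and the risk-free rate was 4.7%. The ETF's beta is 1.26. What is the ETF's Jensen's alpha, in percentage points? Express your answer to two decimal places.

-8.94

CAPM expected return = Rf + β(Rm − Rf) = 4.7% + 1.26 × (18.3% − 4.7%) = 4.7 + 1.26 × 13.60 = 21.8360%
Jensen's α = Rp − E[R] = 12.9% − 21.8360% = -8.9360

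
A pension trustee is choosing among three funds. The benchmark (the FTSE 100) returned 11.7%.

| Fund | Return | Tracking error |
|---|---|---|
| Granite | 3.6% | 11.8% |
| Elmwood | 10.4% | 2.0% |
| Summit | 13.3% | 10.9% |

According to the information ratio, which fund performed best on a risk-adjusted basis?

Granite: IR = (3.6% − 11.7%) / 11.8% = -0.686
Elmwood: IR = (10.4% − 11.7%) / 2.0% = -0.650
Summit: IR = (13.3% − 11.7%) / 10.9% = 0.147
Highest: Summit (0.147).

Summit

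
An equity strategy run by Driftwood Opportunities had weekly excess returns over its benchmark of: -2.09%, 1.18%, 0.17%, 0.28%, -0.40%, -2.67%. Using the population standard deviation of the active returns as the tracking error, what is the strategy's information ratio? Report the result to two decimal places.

-0.43

r̄ = (-2.09 + 1.18 + 0.17 + 0.28 − 0.4 − 2.67) / 6 = -0.5883%
Σ(r − r̄)² = 11.0799; population σ = √(11.0799/6) = 1.3589%
IR = r̄ / tracking error = -0.5883 / 1.3589 = -0.4329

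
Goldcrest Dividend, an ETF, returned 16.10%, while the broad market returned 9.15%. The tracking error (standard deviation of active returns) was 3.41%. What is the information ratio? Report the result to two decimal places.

2.04

IR = (Rp − Rb) / TE = (16.10% − 9.15%) / 3.41% = 6.95% / 3.41% = 2.0381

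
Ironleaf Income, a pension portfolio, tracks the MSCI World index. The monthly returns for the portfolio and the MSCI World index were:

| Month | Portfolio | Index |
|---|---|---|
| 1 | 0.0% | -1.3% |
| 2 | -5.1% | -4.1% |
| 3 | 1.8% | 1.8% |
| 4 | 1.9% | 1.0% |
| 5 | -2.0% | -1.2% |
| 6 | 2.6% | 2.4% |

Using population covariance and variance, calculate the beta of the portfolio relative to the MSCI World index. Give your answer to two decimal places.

r̄p = -0.1333%,  r̄m = -0.2333%
Cov = Σ(rp − r̄p)(rm − r̄m) / 6 = 5.7506
Var(rm) = Σ(rm − r̄m)² / 6 = 4.9356
β = Cov / Var = 5.7506 / 4.9356 = 1.1651

1.17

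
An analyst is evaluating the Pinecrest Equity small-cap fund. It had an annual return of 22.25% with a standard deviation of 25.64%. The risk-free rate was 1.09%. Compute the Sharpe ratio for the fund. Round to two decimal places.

Sharpe = (Rp − Rf) / σp = (22.25% − 1.09%) / 25.64% = 21.16% / 25.64% = 0.8253

0.83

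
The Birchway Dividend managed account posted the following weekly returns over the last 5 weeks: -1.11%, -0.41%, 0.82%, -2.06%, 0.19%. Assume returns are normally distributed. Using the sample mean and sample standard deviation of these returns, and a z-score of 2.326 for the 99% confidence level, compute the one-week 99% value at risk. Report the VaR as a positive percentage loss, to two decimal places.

3.12

μ = (-1.11 − 0.41 + 0.82 − 2.06 + 0.19) / 5 = -0.5140%
Σ(r − μ)² = 5.0313; sample σ = √(5.0313/4) = 1.1215%
VaR = −(μ − z·σ) = −(-0.5140 − 2.326 × 1.1215) = −(-3.1226) = 3.1226%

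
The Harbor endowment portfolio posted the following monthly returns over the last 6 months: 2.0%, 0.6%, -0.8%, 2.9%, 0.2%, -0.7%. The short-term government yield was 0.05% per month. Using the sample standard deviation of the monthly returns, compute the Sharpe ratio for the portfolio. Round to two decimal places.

0.44

Mean return r̄ = 4.20 / 6 = 0.7000%
Sample std dev = √[11.0000 / 5] = 1.4832%
Sharpe = (r̄ − rf) / σ = (0.7000 − 0.05) / 1.4832 = 0.6500 / 1.4832 = 0.4382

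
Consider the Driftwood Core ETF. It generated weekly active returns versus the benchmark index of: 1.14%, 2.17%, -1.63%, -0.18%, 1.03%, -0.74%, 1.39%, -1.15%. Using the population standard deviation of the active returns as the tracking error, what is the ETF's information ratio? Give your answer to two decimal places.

r̄ = (1.14 + 2.17 − 1.63 − 0.18 + 1.03 − 0.74 + 1.39 − 1.15) / 8 = 0.2538%
Σ(r − r̄)² = (1.14 − 0.2538)² + (2.17 − 0.2538)² + (-1.63 − 0.2538)² + … = 13.0458
σ = √[13.0458 / 8] = 1.2770%
IR = r̄ / tracking error = 0.2538 / 1.2770 = 0.1987

0.20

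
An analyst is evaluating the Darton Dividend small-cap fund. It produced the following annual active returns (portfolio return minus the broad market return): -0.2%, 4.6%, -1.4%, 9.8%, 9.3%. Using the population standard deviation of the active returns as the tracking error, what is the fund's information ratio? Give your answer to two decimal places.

0.95

Mean return r̄ = 22.10 / 5 = 4.4200%
Σ(r − r̄)² = 108.0080; population σ = √(108.0080/5) = 4.6478%
IR = r̄ / tracking error = 4.4200 / 4.6478 = 0.9510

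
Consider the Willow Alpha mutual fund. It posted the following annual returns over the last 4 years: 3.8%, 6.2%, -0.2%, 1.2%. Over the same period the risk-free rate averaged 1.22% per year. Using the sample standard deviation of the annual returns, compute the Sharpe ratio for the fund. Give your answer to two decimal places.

0.54

μ = (3.8 + 6.2 − 0.2 + 1.2) / 4 = 2.7500%
Sample σ = √[Σ(r − μ)² / 3] = √[24.1100 / 3] = √8.0367 = 2.8349%
Sharpe = (μ − rf) / σ = (2.7500 − 1.22) / 2.8349 = 1.5300 / 2.8349 = 0.5397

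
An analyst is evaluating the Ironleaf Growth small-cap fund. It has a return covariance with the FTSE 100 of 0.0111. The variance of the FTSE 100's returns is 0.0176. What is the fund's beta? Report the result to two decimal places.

β = Cov(Rp, Rm) / Var(Rm) = 0.0111 / 0.0176 = 0.6307

0.63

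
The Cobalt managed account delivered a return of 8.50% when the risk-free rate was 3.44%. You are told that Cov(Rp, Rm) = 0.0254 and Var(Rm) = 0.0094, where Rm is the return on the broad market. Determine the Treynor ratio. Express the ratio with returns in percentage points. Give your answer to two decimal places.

β = Cov / Var = 0.0254 / 0.0094 = 2.7021
Treynor = (Rp − Rf) / β = (8.50% − 3.44%) / 2.7021 = 5.06 / 2.7021 = 1.8726

1.87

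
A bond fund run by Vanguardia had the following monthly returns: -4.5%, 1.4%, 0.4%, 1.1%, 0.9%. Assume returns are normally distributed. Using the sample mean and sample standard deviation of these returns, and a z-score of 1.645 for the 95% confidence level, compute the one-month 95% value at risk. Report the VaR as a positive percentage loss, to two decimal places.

4.19

r̄ = (-4.5 + 1.4 + 0.4 + 1.1 + 0.9) / 5 = -0.1400%
Sample std dev = √[24.2920 / 4] = 2.4643%
VaR = −(r̄ − z·σ) = −(-0.1400 − 1.645 × 2.4643) = −(-4.1938) = 4.1938%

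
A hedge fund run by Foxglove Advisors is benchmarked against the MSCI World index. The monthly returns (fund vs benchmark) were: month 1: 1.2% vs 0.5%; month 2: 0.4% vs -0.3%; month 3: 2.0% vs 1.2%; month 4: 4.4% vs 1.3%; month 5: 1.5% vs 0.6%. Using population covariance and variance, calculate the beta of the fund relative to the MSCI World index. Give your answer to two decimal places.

r̄p = 1.9000%,  r̄m = 0.6600%
Cov = Σ(rp − r̄p)(rm − r̄m) / 5 = 0.6460
Var(rm) = Σ(rm − r̄m)² / 5 = 0.3304
β = Cov / Var = 0.6460 / 0.3304 = 1.9552

1.96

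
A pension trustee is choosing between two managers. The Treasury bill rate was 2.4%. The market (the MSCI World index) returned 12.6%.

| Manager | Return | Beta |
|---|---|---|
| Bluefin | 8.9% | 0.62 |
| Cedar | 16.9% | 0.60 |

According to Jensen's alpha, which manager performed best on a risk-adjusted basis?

Bluefin: α = 8.9% − [2.4% + 0.62 × (12.6% − 2.4%)] = 0.176
Cedar: α = 16.9% − [2.4% + 0.60 × (12.6% − 2.4%)] = 8.380
Highest: Cedar (8.380).

Cedar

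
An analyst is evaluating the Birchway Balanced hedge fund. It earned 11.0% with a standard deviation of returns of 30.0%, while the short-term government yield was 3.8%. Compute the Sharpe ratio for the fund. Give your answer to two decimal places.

0.24

Sharpe = (Rp − Rf) / σp = (11.0% − 3.8%) / 30.0% = 7.20% / 30.0% = 0.2400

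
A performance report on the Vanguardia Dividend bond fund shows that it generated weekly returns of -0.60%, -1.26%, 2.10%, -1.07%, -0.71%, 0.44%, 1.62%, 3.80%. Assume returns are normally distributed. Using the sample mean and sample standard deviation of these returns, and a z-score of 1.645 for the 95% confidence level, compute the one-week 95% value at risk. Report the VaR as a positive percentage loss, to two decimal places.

r̄ = (-0.6 − 1.26 + 2.1 − 1.07 − 0.71 + 0.44 + 1.62 + 3.8) / 8 = 4.320 / 8 = 0.5400%
Sample σ = √[Σ(r − r̄)² / 7] = √[22.9318 / 7] = √3.2760 = 1.8100%
VaR = −(r̄ − z·σ) = −(0.5400 − 1.645 × 1.8100) = −(-2.4375) = 2.4375%

2.44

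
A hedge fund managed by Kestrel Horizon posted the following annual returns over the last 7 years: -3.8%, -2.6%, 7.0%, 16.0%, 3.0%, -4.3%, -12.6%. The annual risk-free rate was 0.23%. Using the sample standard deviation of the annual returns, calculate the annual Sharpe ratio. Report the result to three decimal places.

μ = (-3.8 − 2.6 + 7 + 16 + 3 − 4.3 − 12.6) / 7 = 2.70 / 7 = 0.3857%
Σ(r − μ)² = (-3.8 − 0.3857)² + (-2.6 − 0.3857)² + (7 − 0.3857)² + … = 511.4086
σ = √[511.4086 / 6] = 9.2323%
Sharpe = (μ − rf) / σ = (0.3857 − 0.23) / 9.2323 = 0.1557 / 9.2323 = 0.0169

0.017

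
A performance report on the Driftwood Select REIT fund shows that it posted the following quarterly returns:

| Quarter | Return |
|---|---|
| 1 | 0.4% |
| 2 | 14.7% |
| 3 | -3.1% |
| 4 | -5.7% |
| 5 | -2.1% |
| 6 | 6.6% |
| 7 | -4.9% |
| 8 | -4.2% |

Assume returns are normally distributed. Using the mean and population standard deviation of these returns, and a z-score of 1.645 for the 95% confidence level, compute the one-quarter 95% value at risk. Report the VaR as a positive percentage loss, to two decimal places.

10.63

Mean return r̄ = 1.70 / 8 = 0.2125%
Population σ = √[Σ(r − r̄)² / 8] = √[347.6088 / 8] = √43.4511 = 6.5917%
VaR = −(r̄ − z·σ) = −(0.2125 − 1.645 × 6.5917) = −(-10.6308) = 10.6308%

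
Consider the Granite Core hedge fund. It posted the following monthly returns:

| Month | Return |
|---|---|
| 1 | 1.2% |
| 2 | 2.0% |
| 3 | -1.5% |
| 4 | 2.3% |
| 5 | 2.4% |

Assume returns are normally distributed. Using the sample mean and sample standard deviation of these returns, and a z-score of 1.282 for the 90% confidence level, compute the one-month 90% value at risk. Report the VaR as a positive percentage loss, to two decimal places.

r̄ = (1.2 + 2 − 1.5 + 2.3 + 2.4) / 5 = 6.40 / 5 = 1.2800%
Σ(r − r̄)² = (1.2 − 1.2800)² + (2 − 1.2800)² + … = 10.5480
sample σ = √(10.5480 / 4) = √2.6370 = 1.6239%
VaR = −(r̄ − z·σ) = −(1.2800 − 1.282 × 1.6239) = −(-0.8018) = 0.8018%

0.80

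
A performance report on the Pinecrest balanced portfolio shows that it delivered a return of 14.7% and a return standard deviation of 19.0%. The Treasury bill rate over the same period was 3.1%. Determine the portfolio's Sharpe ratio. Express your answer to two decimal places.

0.61

Sharpe = (Rp − Rf) / σp = (14.7% − 3.1%) / 19.0% = 11.60% / 19.0% = 0.6105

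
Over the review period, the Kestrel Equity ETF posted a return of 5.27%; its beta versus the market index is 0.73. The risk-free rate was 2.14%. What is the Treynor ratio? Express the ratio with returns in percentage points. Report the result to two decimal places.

Treynor = (Rp − Rf) / β = (5.27% − 2.14%) / 0.73 = 3.13 / 0.73 = 4.2877

4.29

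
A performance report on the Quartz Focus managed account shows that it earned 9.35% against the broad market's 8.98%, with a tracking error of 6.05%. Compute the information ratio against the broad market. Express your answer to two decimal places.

IR = (Rp − Rb) / TE = (9.35% − 8.98%) / 6.05% = 0.37% / 6.05% = 0.0612

0.06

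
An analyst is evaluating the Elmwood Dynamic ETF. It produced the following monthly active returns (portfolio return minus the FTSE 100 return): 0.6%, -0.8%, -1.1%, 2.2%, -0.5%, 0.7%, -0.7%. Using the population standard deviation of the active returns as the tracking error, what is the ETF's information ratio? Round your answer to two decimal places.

r̄ = (0.6 − 0.8 − 1.1 + 2.2 − 0.5 + 0.7 − 0.7) / 7 = 0.40 / 7 = 0.0571%
Population σ = √[Σ(r − r̄)² / 7] = √[8.2571 / 7] = √1.1796 = 1.0861%
IR = r̄ / tracking error = 0.0571 / 1.0861 = 0.0526

0.05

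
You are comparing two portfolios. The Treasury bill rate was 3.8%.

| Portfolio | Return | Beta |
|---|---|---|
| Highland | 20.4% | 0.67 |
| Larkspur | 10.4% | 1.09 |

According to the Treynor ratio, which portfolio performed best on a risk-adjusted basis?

Highland

Highland: Treynor = (20.4% − 3.8%) / 0.67 = 24.776
Larkspur: Treynor = (10.4% − 3.8%) / 1.09 = 6.055
Highest: Highland (24.776).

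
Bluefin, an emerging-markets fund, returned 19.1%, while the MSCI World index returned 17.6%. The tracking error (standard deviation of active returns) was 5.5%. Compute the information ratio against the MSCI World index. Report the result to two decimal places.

0.27

IR = (Rp − Rb) / TE = (19.1% − 17.6%) / 5.5% = 1.50% / 5.5% = 0.2727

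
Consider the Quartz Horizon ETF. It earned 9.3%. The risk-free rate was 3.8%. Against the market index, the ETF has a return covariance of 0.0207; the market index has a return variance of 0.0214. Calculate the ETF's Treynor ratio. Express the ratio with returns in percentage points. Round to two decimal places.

5.69

β = Cov / Var = 0.0207 / 0.0214 = 0.9673
Treynor = (Rp − Rf) / β = (9.3% − 3.8%) / 0.9673 = 5.50 / 0.9673 = 5.6859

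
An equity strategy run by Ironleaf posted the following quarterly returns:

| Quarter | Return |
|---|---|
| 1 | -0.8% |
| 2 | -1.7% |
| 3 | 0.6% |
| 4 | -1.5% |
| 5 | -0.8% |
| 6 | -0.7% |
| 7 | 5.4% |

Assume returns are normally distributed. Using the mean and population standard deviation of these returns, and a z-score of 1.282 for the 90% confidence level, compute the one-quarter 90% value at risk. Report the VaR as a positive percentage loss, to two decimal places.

r̄ = (-0.8 − 1.7 + 0.6 − 1.5 − 0.8 − 0.7 + 5.4) / 7 = 0.50 / 7 = 0.0714%
Σ(r − r̄)² = (-0.8 − 0.0714)² + (-1.7 − 0.0714)² + … = 36.3943
σ = √[36.3943 / 7] = 2.2802%
VaR = −(r̄ − z·σ) = −(0.0714 − 1.282 × 2.2802) = −(-2.8518) = 2.8518%

2.85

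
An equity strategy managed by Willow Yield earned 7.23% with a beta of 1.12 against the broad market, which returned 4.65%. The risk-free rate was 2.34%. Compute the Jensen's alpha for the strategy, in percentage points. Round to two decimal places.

2.30

CAPM expected return = Rf + β(Rm − Rf) = 2.34% + 1.12 × (4.65% − 2.34%) = 2.34 + 1.12 × 2.31 = 4.9272%
Jensen's α = Rp − E[R] = 7.23% − 4.9272% = 2.3028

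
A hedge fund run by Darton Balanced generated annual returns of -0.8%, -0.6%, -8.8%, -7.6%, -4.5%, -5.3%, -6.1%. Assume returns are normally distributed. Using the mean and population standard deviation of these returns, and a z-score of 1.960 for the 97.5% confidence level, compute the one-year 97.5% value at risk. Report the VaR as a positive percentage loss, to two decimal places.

Mean return r̄ = -33.70 / 7 = -4.8143%
Σ(r − r̄)² = 59.5086; population σ = √(59.5086/7) = 2.9157%
VaR = −(r̄ − z·σ) = −(-4.8143 − 1.960 × 2.9157) = −(-10.5291) = 10.5291%

10.53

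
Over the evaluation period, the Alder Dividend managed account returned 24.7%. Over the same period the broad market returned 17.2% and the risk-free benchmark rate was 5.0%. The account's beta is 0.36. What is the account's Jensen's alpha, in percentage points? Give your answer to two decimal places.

15.31

CAPM expected return = Rf + β(Rm − Rf) = 5.0% + 0.36 × (17.2% − 5.0%) = 5 + 0.36 × 12.20 = 9.3920%
Jensen's α = Rp − E[R] = 24.7% − 9.3920% = 15.3080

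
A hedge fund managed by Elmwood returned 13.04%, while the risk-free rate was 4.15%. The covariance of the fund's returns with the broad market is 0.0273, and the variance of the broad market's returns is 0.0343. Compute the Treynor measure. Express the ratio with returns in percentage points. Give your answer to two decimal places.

11.17

β = Cov / Var = 0.0273 / 0.0343 = 0.7959
Treynor = (Rp − Rf) / β = (13.04% − 4.15%) / 0.7959 = 8.89 / 0.7959 = 11.1697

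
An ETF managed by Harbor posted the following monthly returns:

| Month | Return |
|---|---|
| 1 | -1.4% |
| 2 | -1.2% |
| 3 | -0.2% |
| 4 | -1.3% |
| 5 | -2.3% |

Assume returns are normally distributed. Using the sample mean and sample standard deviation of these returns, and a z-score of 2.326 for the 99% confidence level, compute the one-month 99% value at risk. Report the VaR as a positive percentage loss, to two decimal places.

r̄ = (-1.4 − 1.2 − 0.2 − 1.3 − 2.3) / 5 = -1.2800%
Σ(r − r̄)² = (-1.4 − (-1.2800))² + (-1.2 − (-1.2800))² + … = 2.2280
sample σ = √(2.2280 / 4) = √0.5570 = 0.7463%
VaR = −(r̄ − z·σ) = −(-1.2800 − 2.326 × 0.7463) = −(-3.0159) = 3.0159%

3.02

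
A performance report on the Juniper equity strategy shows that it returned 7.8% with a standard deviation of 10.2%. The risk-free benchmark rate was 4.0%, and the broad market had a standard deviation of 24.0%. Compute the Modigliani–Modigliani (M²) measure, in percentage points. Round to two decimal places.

Sharpe = (Rp − Rf) / σp = (7.8% − 4.0%) / 10.2% = 0.3725
M² = Rf + Sharpe × σm = 4.0% + 0.3725 × 24.0% = 12.9400%

12.94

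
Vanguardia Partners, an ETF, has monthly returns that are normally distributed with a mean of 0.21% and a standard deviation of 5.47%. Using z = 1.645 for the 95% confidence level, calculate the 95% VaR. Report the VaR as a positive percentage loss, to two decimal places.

8.79

VaR (as % loss) = −(μ − z·σ) = −(0.21% − 1.645 × 5.47%) = −(-8.78815%) = 8.78815%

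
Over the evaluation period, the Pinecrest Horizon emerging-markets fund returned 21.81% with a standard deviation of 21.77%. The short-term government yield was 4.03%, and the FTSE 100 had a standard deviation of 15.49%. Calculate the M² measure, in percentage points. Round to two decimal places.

Sharpe = (Rp − Rf) / σp = (21.81% − 4.03%) / 21.77% = 0.8167
M² = Rf + Sharpe × σm = 4.03% + 0.8167 × 15.49% = 16.6807%

16.68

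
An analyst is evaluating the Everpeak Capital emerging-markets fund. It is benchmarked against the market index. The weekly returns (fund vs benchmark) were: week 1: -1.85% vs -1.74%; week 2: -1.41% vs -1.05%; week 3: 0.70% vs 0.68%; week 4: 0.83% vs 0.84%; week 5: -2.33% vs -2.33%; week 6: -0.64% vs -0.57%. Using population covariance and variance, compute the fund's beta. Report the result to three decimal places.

1.030

r̄p = -0.7833%,  r̄m = -0.6950%
Cov = Σ(rp − r̄p)(rm − r̄m) / 6 = 1.4000
Var(rm) = Σ(rm − r̄m)² / 6 = 1.3590
β = Cov / Var = 1.4000 / 1.3590 = 1.0302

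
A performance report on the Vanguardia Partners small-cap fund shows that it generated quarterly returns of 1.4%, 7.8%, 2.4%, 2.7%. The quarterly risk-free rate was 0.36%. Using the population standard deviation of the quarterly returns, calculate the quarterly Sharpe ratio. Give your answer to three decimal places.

1.293

μ = (1.4 + 7.8 + 2.4 + 2.7) / 4 = 3.5750%
Population σ = √[Σ(r − μ)² / 4] = √[24.7275 / 4] = √6.1819 = 2.4863%
Sharpe = (μ − rf) / σ = (3.5750 − 0.36) / 2.4863 = 3.2150 / 2.4863 = 1.2931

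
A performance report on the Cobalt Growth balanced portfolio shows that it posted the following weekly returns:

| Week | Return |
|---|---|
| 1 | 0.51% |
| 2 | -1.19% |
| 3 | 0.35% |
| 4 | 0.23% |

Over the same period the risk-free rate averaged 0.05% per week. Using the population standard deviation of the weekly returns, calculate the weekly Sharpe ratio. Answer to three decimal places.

r̄ = (0.51 − 1.19 + 0.35 + 0.23) / 4 = -0.100 / 4 = -0.0250%
Σ(r − r̄)² = (0.51 − (-0.0250))² + (-1.19 − (-0.0250))² + (0.35 − (-0.0250))² + … = 1.8491
σ = √[1.8491 / 4] = 0.6799%
Sharpe = (r̄ − rf) / σ = (-0.0250 − 0.05) / 0.6799 = -0.0750 / 0.6799 = -0.1103

-0.110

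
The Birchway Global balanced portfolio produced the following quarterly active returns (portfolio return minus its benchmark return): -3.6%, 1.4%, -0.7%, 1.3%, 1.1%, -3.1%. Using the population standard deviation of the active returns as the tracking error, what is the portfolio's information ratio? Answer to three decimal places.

r̄ = (-3.6 + 1.4 − 0.7 + 1.3 + 1.1 − 3.1) / 6 = -3.60 / 6 = -0.6000%
Σ(r − r̄)² = (-3.6 − (-0.6000))² + (1.4 − (-0.6000))² + … = 25.7600
population σ = √(25.7600 / 6) = √4.2933 = 2.0720%
IR = r̄ / tracking error = -0.6000 / 2.0720 = -0.2896

-0.290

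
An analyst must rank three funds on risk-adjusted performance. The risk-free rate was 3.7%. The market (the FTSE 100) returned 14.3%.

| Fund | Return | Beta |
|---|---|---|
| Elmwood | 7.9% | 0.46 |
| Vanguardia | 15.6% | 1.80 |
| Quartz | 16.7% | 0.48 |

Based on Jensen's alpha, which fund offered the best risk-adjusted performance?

Elmwood: α = 7.9% − [3.7% + 0.46 × (14.3% − 3.7%)] = -0.676
Vanguardia: α = 15.6% − [3.7% + 1.80 × (14.3% − 3.7%)] = -7.180
Quartz: α = 16.7% − [3.7% + 0.48 × (14.3% − 3.7%)] = 7.912
Highest: Quartz (7.912).

Quartz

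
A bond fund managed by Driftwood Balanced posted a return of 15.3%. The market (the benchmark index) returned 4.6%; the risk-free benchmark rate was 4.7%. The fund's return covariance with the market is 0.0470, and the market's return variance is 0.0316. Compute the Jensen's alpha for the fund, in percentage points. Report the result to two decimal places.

β = Cov / Var = 0.0470 / 0.0316 = 1.4873
E[R] = Rf + β(Rm − Rf) = 4.7% + 1.4873 × (4.6% − 4.7%) = 4.5513%
α = Rp − E[R] = 15.3% − 4.5513% = 10.7487

10.75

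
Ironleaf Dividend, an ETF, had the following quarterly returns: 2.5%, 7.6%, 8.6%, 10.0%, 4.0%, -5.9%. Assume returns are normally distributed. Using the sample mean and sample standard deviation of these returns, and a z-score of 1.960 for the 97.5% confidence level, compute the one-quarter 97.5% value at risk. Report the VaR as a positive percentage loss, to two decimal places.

r̄ = (2.5 + 7.6 + 8.6 + 10 + 4 − 5.9) / 6 = 4.4667%
Sample σ = √[Σ(r − r̄)² / 5] = √[169.0733 / 5] = √33.8147 = 5.8150%
VaR = −(r̄ − z·σ) = −(4.4667 − 1.960 × 5.8150) = −(-6.9307) = 6.9307%

6.93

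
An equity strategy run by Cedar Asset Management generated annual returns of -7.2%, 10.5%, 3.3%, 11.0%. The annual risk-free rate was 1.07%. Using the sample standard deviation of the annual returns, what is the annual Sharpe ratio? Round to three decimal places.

0.392

Mean return μ = 17.60 / 4 = 4.4000%
Sample σ = √[Σ(r − μ)² / 3] = √[216.5400 / 3] = √72.1800 = 8.4959%
Sharpe = (μ − rf) / σ = (4.4000 − 1.07) / 8.4959 = 3.3300 / 8.4959 = 0.3920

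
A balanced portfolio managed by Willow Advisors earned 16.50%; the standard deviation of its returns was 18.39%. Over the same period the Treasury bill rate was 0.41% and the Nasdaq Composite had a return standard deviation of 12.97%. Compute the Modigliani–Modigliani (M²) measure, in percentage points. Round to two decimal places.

Sharpe = (Rp − Rf) / σp = (16.50% − 0.41%) / 18.39% = 0.8749
M² = Rf + Sharpe × σm = 0.41% + 0.8749 × 12.97% = 11.7575%

11.76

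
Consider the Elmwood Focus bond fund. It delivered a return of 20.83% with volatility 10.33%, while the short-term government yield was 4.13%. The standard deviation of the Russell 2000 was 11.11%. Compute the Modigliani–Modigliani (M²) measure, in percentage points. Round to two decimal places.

Sharpe = (Rp − Rf) / σp = (20.83% − 4.13%) / 10.33% = 1.6167
M² = Rf + Sharpe × σm = 4.13% + 1.6167 × 11.11% = 22.0915%

22.09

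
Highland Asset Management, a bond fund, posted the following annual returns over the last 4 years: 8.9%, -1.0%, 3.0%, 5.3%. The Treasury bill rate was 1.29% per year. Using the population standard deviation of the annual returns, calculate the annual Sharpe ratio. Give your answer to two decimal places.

r̄ = (8.9 − 1 + 3 + 5.3) / 4 = 16.20 / 4 = 4.0500%
Σ(r − r̄)² = (8.9 − 4.0500)² + (-1 − 4.0500)² + … = 51.6900
population σ = √(51.6900 / 4) = √12.9225 = 3.5948%
Sharpe = (r̄ − rf) / σ = (4.0500 − 1.29) / 3.5948 = 2.7600 / 3.5948 = 0.7678

0.77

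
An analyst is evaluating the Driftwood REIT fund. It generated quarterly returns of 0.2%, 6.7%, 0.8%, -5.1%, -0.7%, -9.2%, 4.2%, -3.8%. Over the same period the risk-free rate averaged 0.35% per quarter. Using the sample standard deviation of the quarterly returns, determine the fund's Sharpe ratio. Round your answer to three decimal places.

μ = (0.2 + 6.7 + 0.8 − 5.1 − 0.7 − 9.2 + 4.2 − 3.8) / 8 = -6.90 / 8 = -0.8625%
Sample std dev = √[182.8388 / 7] = 5.1108%
Sharpe = (μ − rf) / σ = (-0.8625 − 0.35) / 5.1108 = -1.2125 / 5.1108 = -0.2372

-0.237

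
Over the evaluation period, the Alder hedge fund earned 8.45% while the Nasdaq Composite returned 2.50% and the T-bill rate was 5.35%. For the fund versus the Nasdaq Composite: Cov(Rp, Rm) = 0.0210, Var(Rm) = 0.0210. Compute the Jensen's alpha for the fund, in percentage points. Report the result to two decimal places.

5.95

β = Cov / Var = 0.0210 / 0.0210 = 1.0000
E[R] = Rf + β(Rm − Rf) = 5.35% + 1.0000 × (2.50% − 5.35%) = 2.5000%
α = Rp − E[R] = 8.45% − 2.5000% = 5.9500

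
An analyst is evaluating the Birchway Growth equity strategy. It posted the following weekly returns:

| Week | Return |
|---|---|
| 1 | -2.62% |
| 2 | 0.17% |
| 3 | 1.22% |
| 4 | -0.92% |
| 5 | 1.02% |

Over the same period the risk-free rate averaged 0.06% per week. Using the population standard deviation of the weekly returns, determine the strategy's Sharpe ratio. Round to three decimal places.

-0.202

r̄ = (-2.62 + 0.17 + 1.22 − 0.92 + 1.02) / 5 = -0.2260%
Population std dev = √[10.0131 / 5] = 1.4151%
Sharpe = (r̄ − rf) / σ = (-0.2260 − 0.06) / 1.4151 = -0.2860 / 1.4151 = -0.2021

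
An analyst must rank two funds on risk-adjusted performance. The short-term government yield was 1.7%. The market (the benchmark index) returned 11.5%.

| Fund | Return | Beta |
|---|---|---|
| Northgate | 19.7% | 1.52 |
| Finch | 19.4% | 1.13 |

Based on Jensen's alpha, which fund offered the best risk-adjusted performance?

Finch

Northgate: α = 19.7% − [1.7% + 1.52 × (11.5% − 1.7%)] = 3.104
Finch: α = 19.4% − [1.7% + 1.13 × (11.5% − 1.7%)] = 6.626
Highest: Finch (6.626).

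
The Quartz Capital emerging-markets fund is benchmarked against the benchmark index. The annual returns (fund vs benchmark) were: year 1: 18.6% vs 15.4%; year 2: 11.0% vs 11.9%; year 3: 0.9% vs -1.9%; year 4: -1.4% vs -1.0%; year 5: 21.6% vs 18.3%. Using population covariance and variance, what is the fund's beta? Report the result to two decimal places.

r̄p = 10.1400%,  r̄m = 8.5400%
Cov = Σ(rp − r̄p)(rm − r̄m) / 5 = 75.8664
Var(rm) = Σ(rm − r̄m)² / 5 = 70.7224
β = Cov / Var = 75.8664 / 70.7224 = 1.0727

1.07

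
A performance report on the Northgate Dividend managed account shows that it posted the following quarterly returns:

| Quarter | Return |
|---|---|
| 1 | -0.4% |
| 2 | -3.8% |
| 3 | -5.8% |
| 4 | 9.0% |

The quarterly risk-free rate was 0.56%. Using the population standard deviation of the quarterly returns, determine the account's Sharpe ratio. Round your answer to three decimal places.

-0.143

Mean return μ = -1.00 / 4 = -0.2500%
Σ(r − μ)² = (-0.4 − (-0.2500))² + (-3.8 − (-0.2500))² + … = 128.9900
σ = √[128.9900 / 4] = 5.6787%
Sharpe = (μ − rf) / σ = (-0.2500 − 0.56) / 5.6787 = -0.8100 / 5.6787 = -0.1426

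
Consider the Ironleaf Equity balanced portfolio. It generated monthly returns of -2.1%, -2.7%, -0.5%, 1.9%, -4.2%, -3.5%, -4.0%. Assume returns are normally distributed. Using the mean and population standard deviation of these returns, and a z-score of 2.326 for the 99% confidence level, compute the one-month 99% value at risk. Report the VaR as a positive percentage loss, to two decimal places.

6.88

Mean return r̄ = -15.10 / 7 = -2.1571%
Σ(r − r̄)² = 28.8771; population σ = √(28.8771/7) = 2.0311%
VaR = −(r̄ − z·σ) = −(-2.1571 − 2.326 × 2.0311) = −(-6.8814) = 6.8814%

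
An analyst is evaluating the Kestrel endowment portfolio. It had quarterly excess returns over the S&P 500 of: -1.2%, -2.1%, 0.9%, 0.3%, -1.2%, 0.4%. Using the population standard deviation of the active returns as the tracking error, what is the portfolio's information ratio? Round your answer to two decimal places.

Mean return r̄ = -2.90 / 6 = -0.4833%
Population σ = √[Σ(r − r̄)² / 6] = √[6.9483 / 6] = √1.1581 = 1.0762%
IR = r̄ / tracking error = -0.4833 / 1.0762 = -0.4491

-0.45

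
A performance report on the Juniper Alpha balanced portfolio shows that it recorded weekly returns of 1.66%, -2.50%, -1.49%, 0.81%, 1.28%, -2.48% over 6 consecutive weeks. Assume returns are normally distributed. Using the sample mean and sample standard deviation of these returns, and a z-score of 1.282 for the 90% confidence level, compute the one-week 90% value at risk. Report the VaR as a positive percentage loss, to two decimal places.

2.92

Mean return r̄ = -2.720 / 6 = -0.4533%
Σ(r − r̄)² = (1.66 − (-0.4533))² + (-2.5 − (-0.4533))² + (-1.49 − (-0.4533))² + … = 18.4375
σ = √[18.4375 / 5] = 1.9203%
VaR = −(r̄ − z·σ) = −(-0.4533 − 1.282 × 1.9203) = −(-2.9151) = 2.9151%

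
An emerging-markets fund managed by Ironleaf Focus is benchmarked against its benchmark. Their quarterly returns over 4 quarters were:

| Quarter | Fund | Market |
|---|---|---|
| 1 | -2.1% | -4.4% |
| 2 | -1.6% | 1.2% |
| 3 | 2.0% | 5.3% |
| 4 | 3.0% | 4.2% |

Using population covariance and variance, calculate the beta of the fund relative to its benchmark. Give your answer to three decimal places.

r̄p = 0.3250%,  r̄m = 1.5750%
Cov = Σ(rp − r̄p)(rm − r̄m) / 4 = 7.1181
Var(rm) = Σ(rm − r̄m)² / 4 = 14.1519
β = Cov / Var = 7.1181 / 14.1519 = 0.5030

0.503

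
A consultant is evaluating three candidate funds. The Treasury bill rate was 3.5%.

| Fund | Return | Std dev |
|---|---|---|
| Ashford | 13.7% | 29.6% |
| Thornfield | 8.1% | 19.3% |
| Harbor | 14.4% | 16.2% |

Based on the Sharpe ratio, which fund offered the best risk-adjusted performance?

Ashford: Sharpe ratio = (13.7% − 3.5%) / 29.6% = 0.345
Thornfield: Sharpe ratio = (8.1% − 3.5%) / 19.3% = 0.238
Harbor: Sharpe ratio = (14.4% − 3.5%) / 16.2% = 0.673
Highest: Harbor (0.673).

Harbor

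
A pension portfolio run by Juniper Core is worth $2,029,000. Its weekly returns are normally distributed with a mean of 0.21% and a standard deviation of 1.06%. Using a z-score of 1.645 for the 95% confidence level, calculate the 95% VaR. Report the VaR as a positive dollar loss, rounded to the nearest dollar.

Return at the 95% tail: μ − z·σ = 0.21% − 1.645 × 1.06% = 0.21 − 1.7437 = -1.5337%
VaR = −(-1.5337%) × $2,029,000 = 1.5337% × $2,029,000 = $31,119

$31,119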